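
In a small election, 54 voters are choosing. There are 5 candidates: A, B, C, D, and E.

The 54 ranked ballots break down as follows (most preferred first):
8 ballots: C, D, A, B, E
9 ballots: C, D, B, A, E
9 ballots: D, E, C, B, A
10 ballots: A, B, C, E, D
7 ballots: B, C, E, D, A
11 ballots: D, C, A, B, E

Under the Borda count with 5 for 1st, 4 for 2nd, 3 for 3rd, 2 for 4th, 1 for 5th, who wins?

A: 8×3 + 9×2 + 9×1 + 10×5 + 7×1 + 11×3 = 141
B: 8×2 + 9×3 + 9×2 + 10×4 + 7×5 + 11×2 = 158
C: 8×5 + 9×5 + 9×3 + 10×3 + 7×4 + 11×4 = 214
D: 8×4 + 9×4 + 9×5 + 10×1 + 7×2 + 11×5 = 192
E: 8×1 + 9×1 + 9×4 + 10×2 + 7×3 + 11×1 = 105

C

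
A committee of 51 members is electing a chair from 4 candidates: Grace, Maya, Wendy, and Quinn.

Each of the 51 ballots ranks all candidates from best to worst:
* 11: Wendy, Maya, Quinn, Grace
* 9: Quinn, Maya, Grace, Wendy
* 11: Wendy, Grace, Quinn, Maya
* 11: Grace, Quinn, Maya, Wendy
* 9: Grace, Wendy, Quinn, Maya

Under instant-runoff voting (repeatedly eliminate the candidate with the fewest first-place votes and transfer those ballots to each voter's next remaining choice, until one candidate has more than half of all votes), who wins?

Grace

Round 1: Grace 20, Maya 0, Wendy 22, Quinn 9. Maya eliminated.
Round 2: Grace 20, Wendy 22, Quinn 9. Quinn eliminated.
Round 3: Grace 29, Wendy 22. Grace has a majority (≥26).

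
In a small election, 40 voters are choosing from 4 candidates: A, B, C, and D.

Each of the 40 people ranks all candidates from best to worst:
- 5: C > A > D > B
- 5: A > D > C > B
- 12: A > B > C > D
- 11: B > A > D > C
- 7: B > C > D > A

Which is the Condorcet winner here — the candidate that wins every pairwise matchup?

A

A vs B: 22–18
A vs C: 28–12
A vs D: 33–7
A beats every other candidate.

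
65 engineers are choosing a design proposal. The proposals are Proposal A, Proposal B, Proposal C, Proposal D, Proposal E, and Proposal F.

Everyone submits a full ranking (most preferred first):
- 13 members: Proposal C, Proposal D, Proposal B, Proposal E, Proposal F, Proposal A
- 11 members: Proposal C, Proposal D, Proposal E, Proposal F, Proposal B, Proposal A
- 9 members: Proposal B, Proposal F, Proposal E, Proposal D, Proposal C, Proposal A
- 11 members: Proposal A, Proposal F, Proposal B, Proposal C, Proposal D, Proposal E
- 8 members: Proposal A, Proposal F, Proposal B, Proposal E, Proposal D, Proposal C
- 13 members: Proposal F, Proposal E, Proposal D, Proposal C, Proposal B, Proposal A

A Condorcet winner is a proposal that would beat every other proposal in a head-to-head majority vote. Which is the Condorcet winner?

Proposal F

Proposal F vs Proposal A: 46–19
Proposal F vs Proposal B: 43–22
Proposal F vs Proposal C: 41–24
Proposal F vs Proposal D: 41–24
Proposal F vs Proposal E: 41–24
Proposal F beats every other proposal.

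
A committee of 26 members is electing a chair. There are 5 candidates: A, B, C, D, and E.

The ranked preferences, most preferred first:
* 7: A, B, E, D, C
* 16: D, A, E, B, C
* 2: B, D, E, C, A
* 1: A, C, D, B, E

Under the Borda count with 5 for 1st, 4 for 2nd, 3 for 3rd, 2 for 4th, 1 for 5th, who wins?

A: 7×5 + 16×4 + 2×1 + 1×5 = 106
B: 7×4 + 16×2 + 2×5 + 1×2 = 72
C: 7×1 + 16×1 + 2×2 + 1×4 = 31
D: 7×2 + 16×5 + 2×4 + 1×3 = 105
E: 7×3 + 16×3 + 2×3 + 1×1 = 76

A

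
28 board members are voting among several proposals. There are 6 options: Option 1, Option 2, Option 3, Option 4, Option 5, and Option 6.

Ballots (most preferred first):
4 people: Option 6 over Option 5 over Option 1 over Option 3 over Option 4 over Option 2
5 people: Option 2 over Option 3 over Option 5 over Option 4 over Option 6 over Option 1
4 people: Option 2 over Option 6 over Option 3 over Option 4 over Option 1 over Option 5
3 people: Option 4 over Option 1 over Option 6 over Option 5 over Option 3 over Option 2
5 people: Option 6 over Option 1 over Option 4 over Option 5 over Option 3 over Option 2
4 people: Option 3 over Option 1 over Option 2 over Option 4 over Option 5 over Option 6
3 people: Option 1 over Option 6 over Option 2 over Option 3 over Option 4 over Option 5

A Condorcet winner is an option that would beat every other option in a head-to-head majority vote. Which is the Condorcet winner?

Option 6

Option 6 vs Option 1: 18–10
Option 6 vs Option 2: 15–13
Option 6 vs Option 3: 19–9
Option 6 vs Option 4: 16–12
Option 6 vs Option 5: 19–9
Option 6 beats every other option.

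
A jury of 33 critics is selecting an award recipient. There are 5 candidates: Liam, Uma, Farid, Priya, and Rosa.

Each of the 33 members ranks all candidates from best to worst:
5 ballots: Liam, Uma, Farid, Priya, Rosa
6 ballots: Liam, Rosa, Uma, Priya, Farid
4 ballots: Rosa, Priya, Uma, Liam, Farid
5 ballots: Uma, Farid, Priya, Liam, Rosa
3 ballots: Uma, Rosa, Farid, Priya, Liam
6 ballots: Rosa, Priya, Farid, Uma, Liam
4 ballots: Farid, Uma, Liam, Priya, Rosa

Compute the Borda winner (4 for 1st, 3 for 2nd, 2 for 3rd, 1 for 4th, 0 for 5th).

Uma

Liam: 5×4 + 6×4 + 4×1 + 5×1 + 3×0 + 6×0 + 4×2 = 61
Uma: 5×3 + 6×2 + 4×2 + 5×4 + 3×4 + 6×1 + 4×3 = 85
Farid: 5×2 + 6×0 + 4×0 + 5×3 + 3×2 + 6×2 + 4×4 = 59
Priya: 5×1 + 6×1 + 4×3 + 5×2 + 3×1 + 6×3 + 4×1 = 58
Rosa: 5×0 + 6×3 + 4×4 + 5×0 + 3×3 + 6×4 + 4×0 = 67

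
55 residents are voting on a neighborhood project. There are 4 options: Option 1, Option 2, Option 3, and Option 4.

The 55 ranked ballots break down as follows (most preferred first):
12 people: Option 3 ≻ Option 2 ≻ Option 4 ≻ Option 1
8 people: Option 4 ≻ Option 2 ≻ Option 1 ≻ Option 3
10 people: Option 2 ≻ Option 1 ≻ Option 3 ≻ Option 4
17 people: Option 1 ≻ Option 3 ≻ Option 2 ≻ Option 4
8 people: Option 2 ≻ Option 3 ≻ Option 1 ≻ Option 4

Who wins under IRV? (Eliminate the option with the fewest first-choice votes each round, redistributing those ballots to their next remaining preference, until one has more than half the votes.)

Option 2

Round 1: Option 1 17, Option 2 18, Option 3 12, Option 4 8. Option 4 eliminated.
Round 2: Option 1 17, Option 2 26, Option 3 12. Option 3 eliminated.
Round 3: Option 1 17, Option 2 38. Option 2 has a majority (≥28).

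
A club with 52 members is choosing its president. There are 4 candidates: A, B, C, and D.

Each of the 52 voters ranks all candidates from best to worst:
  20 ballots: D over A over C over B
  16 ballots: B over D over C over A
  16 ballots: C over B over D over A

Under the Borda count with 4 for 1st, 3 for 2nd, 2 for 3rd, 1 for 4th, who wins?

D

A: 20×3 + 16×1 + 16×1 = 92
B: 20×1 + 16×4 + 16×3 = 132
C: 20×2 + 16×2 + 16×4 = 136
D: 20×4 + 16×3 + 16×2 = 160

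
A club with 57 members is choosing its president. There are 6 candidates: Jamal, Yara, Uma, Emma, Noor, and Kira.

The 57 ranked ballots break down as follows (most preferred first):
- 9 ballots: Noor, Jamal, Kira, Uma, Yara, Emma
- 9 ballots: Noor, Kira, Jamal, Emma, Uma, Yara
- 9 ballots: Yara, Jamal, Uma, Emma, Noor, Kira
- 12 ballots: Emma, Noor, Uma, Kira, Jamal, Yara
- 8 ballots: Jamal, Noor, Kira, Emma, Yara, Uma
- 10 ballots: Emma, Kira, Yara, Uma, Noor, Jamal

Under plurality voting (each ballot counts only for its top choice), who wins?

First-place votes: Jamal 8, Yara 9, Uma 0, Emma 22, Noor 18, Kira 0.

Emma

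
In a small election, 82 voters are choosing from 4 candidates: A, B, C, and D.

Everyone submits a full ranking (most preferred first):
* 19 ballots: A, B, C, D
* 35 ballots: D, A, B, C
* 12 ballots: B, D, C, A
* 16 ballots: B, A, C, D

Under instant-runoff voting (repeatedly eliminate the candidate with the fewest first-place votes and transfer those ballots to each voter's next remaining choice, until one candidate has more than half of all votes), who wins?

B

Round 1: A 19, B 28, C 0, D 35. C eliminated.
Round 2: A 19, B 28, D 35. A eliminated.
Round 3: B 47, D 35. B has a majority (≥42).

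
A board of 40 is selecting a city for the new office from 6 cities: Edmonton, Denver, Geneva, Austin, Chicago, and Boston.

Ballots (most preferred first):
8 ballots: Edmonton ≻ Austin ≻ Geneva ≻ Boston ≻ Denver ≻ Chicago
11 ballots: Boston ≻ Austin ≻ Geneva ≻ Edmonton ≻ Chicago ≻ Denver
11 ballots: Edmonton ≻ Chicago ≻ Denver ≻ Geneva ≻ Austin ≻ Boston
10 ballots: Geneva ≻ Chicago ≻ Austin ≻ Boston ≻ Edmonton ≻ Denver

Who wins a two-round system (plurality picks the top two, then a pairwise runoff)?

Boston

Round 1 first-place votes: Edmonton 19, Denver 0, Geneva 10, Austin 0, Chicago 0, Boston 11. Edmonton and Boston advance.
Runoff: Edmonton is ranked above Boston on 19 ballots, Boston above Edmonton on 21.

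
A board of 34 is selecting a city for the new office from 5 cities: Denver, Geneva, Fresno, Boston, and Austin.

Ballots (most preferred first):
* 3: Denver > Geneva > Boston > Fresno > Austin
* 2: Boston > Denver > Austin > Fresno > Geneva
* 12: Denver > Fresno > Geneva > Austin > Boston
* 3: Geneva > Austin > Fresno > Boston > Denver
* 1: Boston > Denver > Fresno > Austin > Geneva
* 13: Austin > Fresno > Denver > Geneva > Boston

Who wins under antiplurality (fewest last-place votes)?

Fresno

Last-place votes: Denver 3, Geneva 3, Fresno 0, Boston 25, Austin 3.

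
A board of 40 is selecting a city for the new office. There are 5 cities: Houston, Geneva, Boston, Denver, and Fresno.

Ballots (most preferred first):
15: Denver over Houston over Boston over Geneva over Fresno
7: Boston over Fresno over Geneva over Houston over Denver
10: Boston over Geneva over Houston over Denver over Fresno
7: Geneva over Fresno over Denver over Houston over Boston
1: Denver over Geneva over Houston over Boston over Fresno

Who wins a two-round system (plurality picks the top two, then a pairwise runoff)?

Denver

Round 1 first-place votes: Houston 0, Geneva 7, Boston 17, Denver 16, Fresno 0. Boston and Denver advance.
Runoff: Boston is ranked above Denver on 17 ballots, Denver above Boston on 23.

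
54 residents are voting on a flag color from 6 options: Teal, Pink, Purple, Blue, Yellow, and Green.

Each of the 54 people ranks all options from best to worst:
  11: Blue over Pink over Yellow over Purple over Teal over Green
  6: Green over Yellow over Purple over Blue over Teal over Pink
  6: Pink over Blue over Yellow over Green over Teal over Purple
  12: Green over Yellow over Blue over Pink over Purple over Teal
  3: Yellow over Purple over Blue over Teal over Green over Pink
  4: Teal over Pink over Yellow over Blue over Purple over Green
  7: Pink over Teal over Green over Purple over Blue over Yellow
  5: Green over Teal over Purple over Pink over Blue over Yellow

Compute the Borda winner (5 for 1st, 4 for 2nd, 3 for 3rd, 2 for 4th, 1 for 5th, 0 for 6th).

Teal: 11×1 + 6×1 + 6×1 + 12×0 + 3×2 + 4×5 + 7×4 + 5×4 = 97
Pink: 11×4 + 6×0 + 6×5 + 12×2 + 3×0 + 4×4 + 7×5 + 5×2 = 159
Purple: 11×2 + 6×3 + 6×0 + 12×1 + 3×4 + 4×1 + 7×2 + 5×3 = 97
Blue: 11×5 + 6×2 + 6×4 + 12×3 + 3×3 + 4×2 + 7×1 + 5×1 = 156
Yellow: 11×3 + 6×4 + 6×3 + 12×4 + 3×5 + 4×3 + 7×0 + 5×0 = 150
Green: 11×0 + 6×5 + 6×2 + 12×5 + 3×1 + 4×0 + 7×3 + 5×5 = 151

Pink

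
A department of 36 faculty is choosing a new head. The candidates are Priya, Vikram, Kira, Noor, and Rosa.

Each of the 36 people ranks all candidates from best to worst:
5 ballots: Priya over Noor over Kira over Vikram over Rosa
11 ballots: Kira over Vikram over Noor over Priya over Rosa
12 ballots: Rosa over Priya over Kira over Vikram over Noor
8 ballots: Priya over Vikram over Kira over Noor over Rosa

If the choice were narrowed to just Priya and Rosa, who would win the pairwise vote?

Priya

Priya is ranked above Rosa on 24 ballots; Rosa above Priya on 12.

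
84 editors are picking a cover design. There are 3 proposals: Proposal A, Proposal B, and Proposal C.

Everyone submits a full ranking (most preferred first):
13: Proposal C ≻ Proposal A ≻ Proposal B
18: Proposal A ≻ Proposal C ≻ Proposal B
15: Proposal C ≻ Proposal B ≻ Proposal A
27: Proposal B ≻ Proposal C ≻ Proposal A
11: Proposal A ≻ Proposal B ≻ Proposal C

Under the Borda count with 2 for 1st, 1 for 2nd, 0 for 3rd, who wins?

Proposal C

Proposal A: 13×1 + 18×2 + 15×0 + 27×0 + 11×2 = 71
Proposal B: 13×0 + 18×0 + 15×1 + 27×2 + 11×1 = 80
Proposal C: 13×2 + 18×1 + 15×2 + 27×1 + 11×0 = 101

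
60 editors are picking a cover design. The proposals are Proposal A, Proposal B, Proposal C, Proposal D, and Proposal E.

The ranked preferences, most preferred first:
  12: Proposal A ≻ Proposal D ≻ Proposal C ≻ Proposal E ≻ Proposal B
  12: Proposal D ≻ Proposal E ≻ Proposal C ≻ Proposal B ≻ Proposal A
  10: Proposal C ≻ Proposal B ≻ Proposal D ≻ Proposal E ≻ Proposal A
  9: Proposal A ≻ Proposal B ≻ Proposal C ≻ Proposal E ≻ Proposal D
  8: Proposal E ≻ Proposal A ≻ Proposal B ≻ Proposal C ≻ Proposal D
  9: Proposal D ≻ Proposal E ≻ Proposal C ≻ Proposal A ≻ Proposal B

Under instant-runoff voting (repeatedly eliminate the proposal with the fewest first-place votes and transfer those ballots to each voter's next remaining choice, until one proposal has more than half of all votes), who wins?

Proposal D

Round 1: Proposal A 21, Proposal B 0, Proposal C 10, Proposal D 21, Proposal E 8. Proposal B eliminated.
Round 2: Proposal A 21, Proposal C 10, Proposal D 21, Proposal E 8. Proposal E eliminated.
Round 3: Proposal A 29, Proposal C 10, Proposal D 21. Proposal C eliminated.
Round 4: Proposal A 29, Proposal D 31. Proposal D has a majority (≥31).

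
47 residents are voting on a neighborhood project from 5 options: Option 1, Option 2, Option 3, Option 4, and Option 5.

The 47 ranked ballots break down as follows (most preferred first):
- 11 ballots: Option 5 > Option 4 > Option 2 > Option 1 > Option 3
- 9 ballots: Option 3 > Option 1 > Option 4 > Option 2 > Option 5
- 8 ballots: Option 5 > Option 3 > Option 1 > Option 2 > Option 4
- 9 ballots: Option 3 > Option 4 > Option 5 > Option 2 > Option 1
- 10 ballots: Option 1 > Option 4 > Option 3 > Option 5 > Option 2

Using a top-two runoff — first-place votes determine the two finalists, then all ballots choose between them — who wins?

Round 1 first-place votes: Option 1 10, Option 2 0, Option 3 18, Option 4 0, Option 5 19. Option 5 and Option 3 advance.
Runoff: Option 5 is ranked above Option 3 on 19 ballots, Option 3 above Option 5 on 28.

Option 3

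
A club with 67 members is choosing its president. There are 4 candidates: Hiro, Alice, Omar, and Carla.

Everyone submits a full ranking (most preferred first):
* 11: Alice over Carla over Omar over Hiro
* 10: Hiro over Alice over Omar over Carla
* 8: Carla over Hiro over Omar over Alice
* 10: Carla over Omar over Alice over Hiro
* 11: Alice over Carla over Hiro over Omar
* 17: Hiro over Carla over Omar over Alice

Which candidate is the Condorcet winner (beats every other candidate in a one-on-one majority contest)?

Carla

Carla vs Hiro: 40–27
Carla vs Alice: 35–32
Carla vs Omar: 57–10
Carla beats every other candidate.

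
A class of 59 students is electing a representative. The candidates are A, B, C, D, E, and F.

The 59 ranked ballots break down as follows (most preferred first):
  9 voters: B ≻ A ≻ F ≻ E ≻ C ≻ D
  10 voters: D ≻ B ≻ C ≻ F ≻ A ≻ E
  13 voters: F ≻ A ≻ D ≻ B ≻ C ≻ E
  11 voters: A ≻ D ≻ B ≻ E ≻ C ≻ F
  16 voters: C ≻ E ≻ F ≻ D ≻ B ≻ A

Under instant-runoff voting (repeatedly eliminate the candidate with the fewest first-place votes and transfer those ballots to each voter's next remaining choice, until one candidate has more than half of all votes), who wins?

Round 1: A 11, B 9, C 16, D 10, E 0, F 13. E eliminated.
Round 2: A 11, B 9, C 16, D 10, F 13. B eliminated.
Round 3: A 20, C 16, D 10, F 13. D eliminated.
Round 4: A 20, C 26, F 13. F eliminated.
Round 5: A 33, C 26. A has a majority (≥30).

A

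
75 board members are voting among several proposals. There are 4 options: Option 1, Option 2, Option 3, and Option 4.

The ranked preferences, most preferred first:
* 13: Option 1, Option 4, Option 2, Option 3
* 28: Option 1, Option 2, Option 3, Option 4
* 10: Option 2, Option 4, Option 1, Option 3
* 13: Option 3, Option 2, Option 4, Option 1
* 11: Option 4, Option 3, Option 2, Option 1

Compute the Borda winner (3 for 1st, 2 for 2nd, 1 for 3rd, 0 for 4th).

Option 1: 13×3 + 28×3 + 10×1 + 13×0 + 11×0 = 133
Option 2: 13×1 + 28×2 + 10×3 + 13×2 + 11×1 = 136
Option 3: 13×0 + 28×1 + 10×0 + 13×3 + 11×2 = 89
Option 4: 13×2 + 28×0 + 10×2 + 13×1 + 11×3 = 92

Option 2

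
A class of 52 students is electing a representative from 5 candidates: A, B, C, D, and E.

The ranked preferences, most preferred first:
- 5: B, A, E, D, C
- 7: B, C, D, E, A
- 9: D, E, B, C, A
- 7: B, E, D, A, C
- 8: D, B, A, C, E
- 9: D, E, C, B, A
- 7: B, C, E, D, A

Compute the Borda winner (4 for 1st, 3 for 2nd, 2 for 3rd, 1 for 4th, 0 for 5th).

B

A: 5×3 + 7×0 + 9×0 + 7×1 + 8×2 + 9×0 + 7×0 = 38
B: 5×4 + 7×4 + 9×2 + 7×4 + 8×3 + 9×1 + 7×4 = 155
C: 5×0 + 7×3 + 9×1 + 7×0 + 8×1 + 9×2 + 7×3 = 77
D: 5×1 + 7×2 + 9×4 + 7×2 + 8×4 + 9×4 + 7×1 = 144
E: 5×2 + 7×1 + 9×3 + 7×3 + 8×0 + 9×3 + 7×2 = 106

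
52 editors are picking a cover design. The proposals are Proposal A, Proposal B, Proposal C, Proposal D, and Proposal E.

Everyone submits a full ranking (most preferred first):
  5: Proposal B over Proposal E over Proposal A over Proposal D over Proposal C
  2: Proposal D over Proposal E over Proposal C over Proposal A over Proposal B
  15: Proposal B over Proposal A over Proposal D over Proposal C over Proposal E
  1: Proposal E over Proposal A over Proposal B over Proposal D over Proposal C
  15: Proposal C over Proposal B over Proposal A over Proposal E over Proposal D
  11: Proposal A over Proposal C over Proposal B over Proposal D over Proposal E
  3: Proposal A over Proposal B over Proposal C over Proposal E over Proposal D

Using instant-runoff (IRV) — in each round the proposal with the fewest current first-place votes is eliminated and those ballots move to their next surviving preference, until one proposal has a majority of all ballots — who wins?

Proposal C

Round 1: Proposal A 14, Proposal B 20, Proposal C 15, Proposal D 2, Proposal E 1. Proposal E eliminated.
Round 2: Proposal A 15, Proposal B 20, Proposal C 15, Proposal D 2. Proposal D eliminated.
Round 3: Proposal A 15, Proposal B 20, Proposal C 17. Proposal A eliminated.
Round 4: Proposal B 24, Proposal C 28. Proposal C has a majority (≥27).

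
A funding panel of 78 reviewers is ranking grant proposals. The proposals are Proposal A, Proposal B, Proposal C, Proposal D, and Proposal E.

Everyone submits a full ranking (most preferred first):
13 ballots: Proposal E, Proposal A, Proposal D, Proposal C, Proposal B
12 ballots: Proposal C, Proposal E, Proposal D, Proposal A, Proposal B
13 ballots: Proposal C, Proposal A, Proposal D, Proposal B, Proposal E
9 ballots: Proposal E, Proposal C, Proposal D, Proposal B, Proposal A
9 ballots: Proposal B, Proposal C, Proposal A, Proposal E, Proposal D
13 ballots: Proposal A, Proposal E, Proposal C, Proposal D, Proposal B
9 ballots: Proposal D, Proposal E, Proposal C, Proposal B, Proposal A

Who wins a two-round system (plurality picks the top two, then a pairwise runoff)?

Proposal E

Round 1 first-place votes: Proposal A 13, Proposal B 9, Proposal C 25, Proposal D 9, Proposal E 22. Proposal C and Proposal E advance.
Runoff: Proposal C is ranked above Proposal E on 34 ballots, Proposal E above Proposal C on 44.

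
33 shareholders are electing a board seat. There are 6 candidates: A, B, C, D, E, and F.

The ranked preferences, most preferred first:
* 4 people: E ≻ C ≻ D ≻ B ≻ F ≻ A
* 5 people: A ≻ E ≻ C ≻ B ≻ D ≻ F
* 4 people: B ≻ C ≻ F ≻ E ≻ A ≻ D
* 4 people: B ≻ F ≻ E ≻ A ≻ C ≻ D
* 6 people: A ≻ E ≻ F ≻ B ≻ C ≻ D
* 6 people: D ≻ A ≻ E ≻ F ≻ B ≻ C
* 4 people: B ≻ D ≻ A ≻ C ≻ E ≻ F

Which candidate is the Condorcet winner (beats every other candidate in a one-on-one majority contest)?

A vs B: 17–16
A vs C: 25–8
A vs D: 19–14
A vs E: 21–12
A vs F: 21–12
A beats every other candidate.

A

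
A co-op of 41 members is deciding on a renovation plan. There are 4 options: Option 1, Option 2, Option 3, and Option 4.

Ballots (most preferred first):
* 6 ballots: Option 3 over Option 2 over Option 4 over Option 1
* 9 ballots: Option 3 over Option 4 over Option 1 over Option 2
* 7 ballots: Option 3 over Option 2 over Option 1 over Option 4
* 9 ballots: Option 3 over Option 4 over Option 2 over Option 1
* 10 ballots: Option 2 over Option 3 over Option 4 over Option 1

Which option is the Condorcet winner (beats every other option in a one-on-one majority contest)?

Option 3

Option 3 vs Option 1: 41–0
Option 3 vs Option 2: 31–10
Option 3 vs Option 4: 41–0
Option 3 beats every other option.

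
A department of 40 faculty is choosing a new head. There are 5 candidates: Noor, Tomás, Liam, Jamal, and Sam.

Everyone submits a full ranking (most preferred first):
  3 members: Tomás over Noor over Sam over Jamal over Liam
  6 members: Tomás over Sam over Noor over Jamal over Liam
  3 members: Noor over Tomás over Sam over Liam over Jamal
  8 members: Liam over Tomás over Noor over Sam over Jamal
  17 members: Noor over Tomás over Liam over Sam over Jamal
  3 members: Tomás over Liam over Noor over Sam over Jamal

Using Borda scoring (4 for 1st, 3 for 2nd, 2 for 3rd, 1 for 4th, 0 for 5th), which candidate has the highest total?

Noor: 3×3 + 6×2 + 3×4 + 8×2 + 17×4 + 3×2 = 123
Tomás: 3×4 + 6×4 + 3×3 + 8×3 + 17×3 + 3×4 = 132
Liam: 3×0 + 6×0 + 3×1 + 8×4 + 17×2 + 3×3 = 78
Jamal: 3×1 + 6×1 + 3×0 + 8×0 + 17×0 + 3×0 = 9
Sam: 3×2 + 6×3 + 3×2 + 8×1 + 17×1 + 3×1 = 58

Tomás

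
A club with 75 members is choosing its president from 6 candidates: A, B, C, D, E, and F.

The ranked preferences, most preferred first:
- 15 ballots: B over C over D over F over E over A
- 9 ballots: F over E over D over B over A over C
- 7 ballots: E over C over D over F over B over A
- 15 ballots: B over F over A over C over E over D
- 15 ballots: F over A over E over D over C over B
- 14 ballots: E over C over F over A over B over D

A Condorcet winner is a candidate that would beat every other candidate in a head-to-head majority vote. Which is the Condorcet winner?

F

F vs A: 75–0
F vs B: 45–30
F vs C: 39–36
F vs D: 53–22
F vs E: 54–21
F beats every other candidate.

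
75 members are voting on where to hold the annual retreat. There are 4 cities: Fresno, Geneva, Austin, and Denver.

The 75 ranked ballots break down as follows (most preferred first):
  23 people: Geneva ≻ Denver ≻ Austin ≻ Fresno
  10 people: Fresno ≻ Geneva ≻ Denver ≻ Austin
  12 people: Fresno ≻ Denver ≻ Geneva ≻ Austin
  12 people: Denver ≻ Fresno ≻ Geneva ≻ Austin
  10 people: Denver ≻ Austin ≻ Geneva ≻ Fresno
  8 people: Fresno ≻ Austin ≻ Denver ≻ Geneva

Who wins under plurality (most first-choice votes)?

Fresno

First-place votes: Fresno 30, Geneva 23, Austin 0, Denver 22.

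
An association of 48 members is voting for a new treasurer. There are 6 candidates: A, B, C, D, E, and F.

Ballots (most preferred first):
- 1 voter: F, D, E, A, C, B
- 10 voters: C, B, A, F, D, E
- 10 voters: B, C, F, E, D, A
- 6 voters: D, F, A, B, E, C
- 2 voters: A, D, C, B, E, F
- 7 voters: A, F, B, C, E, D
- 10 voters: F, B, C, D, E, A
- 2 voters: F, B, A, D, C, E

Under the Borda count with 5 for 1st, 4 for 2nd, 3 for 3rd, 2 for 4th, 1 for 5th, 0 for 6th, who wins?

B

A: 1×2 + 10×3 + 10×0 + 6×3 + 2×5 + 7×5 + 10×0 + 2×3 = 101
B: 1×0 + 10×4 + 10×5 + 6×2 + 2×2 + 7×3 + 10×4 + 2×4 = 175
C: 1×1 + 10×5 + 10×4 + 6×0 + 2×3 + 7×2 + 10×3 + 2×1 = 143
D: 1×4 + 10×1 + 10×1 + 6×5 + 2×4 + 7×0 + 10×2 + 2×2 = 86
E: 1×3 + 10×0 + 10×2 + 6×1 + 2×1 + 7×1 + 10×1 + 2×0 = 48
F: 1×5 + 10×2 + 10×3 + 6×4 + 2×0 + 7×4 + 10×5 + 2×5 = 167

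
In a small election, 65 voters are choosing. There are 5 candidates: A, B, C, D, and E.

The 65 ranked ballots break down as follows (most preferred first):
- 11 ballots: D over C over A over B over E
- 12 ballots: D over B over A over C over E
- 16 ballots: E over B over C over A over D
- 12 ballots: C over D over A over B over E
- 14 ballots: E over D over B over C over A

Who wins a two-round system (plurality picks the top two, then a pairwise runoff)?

Round 1 first-place votes: A 0, B 0, C 12, D 23, E 30. E and D advance.
Runoff: E is ranked above D on 30 ballots, D above E on 35.

D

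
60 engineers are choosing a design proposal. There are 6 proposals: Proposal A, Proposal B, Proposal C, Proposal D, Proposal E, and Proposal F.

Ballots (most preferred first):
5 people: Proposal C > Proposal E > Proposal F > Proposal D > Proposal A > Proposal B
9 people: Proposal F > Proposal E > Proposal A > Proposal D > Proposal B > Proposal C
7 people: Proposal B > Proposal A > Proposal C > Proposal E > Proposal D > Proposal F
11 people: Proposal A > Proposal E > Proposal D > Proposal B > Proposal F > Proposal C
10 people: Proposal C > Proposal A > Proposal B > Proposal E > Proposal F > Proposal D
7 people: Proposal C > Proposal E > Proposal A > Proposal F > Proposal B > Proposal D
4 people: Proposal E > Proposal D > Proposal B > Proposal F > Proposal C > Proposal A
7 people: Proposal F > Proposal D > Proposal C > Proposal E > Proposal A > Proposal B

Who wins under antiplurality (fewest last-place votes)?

Last-place votes: Proposal A 4, Proposal B 12, Proposal C 20, Proposal D 17, Proposal E 0, Proposal F 7.

Proposal E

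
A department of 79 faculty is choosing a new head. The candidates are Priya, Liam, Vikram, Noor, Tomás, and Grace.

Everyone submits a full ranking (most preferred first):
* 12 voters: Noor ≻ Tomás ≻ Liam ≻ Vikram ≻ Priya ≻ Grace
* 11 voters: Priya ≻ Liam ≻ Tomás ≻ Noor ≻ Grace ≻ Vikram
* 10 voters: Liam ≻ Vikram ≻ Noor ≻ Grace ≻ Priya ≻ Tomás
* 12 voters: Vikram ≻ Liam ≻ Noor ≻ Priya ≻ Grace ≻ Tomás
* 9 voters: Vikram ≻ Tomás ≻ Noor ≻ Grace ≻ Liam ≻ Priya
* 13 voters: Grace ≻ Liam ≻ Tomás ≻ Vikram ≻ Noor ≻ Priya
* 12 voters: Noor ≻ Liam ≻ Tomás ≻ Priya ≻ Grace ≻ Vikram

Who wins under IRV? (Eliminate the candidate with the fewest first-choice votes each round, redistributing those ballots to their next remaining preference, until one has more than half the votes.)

Vikram

Round 1: Priya 11, Liam 10, Vikram 21, Noor 24, Tomás 0, Grace 13. Tomás eliminated.
Round 2: Priya 11, Liam 10, Vikram 21, Noor 24, Grace 13. Liam eliminated.
Round 3: Priya 11, Vikram 31, Noor 24, Grace 13. Priya eliminated.
Round 4: Vikram 31, Noor 35, Grace 13. Grace eliminated.
Round 5: Vikram 44, Noor 35. Vikram has a majority (≥40).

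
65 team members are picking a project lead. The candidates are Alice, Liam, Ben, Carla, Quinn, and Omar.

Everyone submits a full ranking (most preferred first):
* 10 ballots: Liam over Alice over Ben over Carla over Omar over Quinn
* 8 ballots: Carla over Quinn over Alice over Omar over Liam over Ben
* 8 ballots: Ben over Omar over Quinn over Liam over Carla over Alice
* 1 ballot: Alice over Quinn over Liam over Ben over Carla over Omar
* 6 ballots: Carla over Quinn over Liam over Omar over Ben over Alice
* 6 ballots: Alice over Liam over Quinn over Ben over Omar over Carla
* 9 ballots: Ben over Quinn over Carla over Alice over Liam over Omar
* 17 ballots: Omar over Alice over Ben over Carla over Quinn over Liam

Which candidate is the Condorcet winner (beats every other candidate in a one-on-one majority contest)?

Alice

Alice vs Liam: 41–24
Alice vs Ben: 42–23
Alice vs Carla: 34–31
Alice vs Quinn: 34–31
Alice vs Omar: 34–31
Alice beats every other candidate.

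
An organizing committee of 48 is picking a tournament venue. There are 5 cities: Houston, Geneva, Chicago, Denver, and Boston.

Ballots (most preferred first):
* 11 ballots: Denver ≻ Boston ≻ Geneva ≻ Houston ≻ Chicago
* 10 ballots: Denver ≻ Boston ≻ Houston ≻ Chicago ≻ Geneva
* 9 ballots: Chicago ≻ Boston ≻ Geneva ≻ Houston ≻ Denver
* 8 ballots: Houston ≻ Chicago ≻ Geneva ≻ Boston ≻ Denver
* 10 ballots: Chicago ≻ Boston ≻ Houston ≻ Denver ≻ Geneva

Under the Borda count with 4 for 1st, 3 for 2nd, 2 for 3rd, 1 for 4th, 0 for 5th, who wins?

Boston

Houston: 11×1 + 10×2 + 9×1 + 8×4 + 10×2 = 92
Geneva: 11×2 + 10×0 + 9×2 + 8×2 + 10×0 = 56
Chicago: 11×0 + 10×1 + 9×4 + 8×3 + 10×4 = 110
Denver: 11×4 + 10×4 + 9×0 + 8×0 + 10×1 = 94
Boston: 11×3 + 10×3 + 9×3 + 8×1 + 10×3 = 128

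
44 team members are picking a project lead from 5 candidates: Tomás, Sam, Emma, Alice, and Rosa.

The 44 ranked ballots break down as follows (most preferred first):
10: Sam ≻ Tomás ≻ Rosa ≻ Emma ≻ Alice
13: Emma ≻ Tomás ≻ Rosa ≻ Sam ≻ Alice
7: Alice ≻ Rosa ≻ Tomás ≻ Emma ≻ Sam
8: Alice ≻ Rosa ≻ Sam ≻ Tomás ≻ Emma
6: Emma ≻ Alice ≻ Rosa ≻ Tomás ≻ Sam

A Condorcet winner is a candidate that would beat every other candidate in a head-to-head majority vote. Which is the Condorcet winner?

Tomás

Tomás vs Sam: 26–18
Tomás vs Emma: 25–19
Tomás vs Alice: 23–21
Tomás vs Rosa: 23–21
Tomás beats every other candidate.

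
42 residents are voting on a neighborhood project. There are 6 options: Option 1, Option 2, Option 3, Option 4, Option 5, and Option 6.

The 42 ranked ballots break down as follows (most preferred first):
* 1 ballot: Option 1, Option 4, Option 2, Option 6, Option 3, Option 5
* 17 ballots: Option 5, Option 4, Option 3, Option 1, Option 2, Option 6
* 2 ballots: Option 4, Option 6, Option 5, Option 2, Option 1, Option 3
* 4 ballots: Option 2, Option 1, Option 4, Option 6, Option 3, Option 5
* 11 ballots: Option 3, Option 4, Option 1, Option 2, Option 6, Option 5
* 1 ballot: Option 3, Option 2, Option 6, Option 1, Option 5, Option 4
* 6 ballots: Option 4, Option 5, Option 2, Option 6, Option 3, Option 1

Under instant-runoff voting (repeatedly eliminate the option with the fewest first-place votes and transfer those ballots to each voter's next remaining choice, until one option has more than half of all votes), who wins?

Round 1: Option 1 1, Option 2 4, Option 3 12, Option 4 8, Option 5 17, Option 6 0. Option 6 eliminated.
Round 2: Option 1 1, Option 2 4, Option 3 12, Option 4 8, Option 5 17. Option 1 eliminated.
Round 3: Option 2 4, Option 3 12, Option 4 9, Option 5 17. Option 2 eliminated.
Round 4: Option 3 12, Option 4 13, Option 5 17. Option 3 eliminated.
Round 5: Option 4 24, Option 5 18. Option 4 has a majority (≥22).

Option 4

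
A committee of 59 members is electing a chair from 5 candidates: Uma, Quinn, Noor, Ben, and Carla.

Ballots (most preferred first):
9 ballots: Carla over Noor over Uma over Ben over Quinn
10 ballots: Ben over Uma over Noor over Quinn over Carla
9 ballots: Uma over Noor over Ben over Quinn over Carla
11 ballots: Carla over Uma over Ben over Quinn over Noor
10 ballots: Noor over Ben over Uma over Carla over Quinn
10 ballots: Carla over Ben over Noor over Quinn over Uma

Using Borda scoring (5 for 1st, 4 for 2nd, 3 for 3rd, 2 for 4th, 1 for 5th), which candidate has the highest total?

Uma: 9×3 + 10×4 + 9×5 + 11×4 + 10×3 + 10×1 = 196
Quinn: 9×1 + 10×2 + 9×2 + 11×2 + 10×1 + 10×2 = 99
Noor: 9×4 + 10×3 + 9×4 + 11×1 + 10×5 + 10×3 = 193
Ben: 9×2 + 10×5 + 9×3 + 11×3 + 10×4 + 10×4 = 208
Carla: 9×5 + 10×1 + 9×1 + 11×5 + 10×2 + 10×5 = 189

Ben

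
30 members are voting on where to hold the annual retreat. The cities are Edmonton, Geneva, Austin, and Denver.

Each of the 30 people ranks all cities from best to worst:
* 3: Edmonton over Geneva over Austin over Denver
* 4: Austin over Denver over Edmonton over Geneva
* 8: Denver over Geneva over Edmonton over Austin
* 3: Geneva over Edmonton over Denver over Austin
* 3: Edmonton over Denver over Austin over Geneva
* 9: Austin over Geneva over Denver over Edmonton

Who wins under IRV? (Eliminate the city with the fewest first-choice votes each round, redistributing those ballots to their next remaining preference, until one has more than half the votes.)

Round 1: Edmonton 6, Geneva 3, Austin 13, Denver 8. Geneva eliminated.
Round 2: Edmonton 9, Austin 13, Denver 8. Denver eliminated.
Round 3: Edmonton 17, Austin 13. Edmonton has a majority (≥16).

Edmonton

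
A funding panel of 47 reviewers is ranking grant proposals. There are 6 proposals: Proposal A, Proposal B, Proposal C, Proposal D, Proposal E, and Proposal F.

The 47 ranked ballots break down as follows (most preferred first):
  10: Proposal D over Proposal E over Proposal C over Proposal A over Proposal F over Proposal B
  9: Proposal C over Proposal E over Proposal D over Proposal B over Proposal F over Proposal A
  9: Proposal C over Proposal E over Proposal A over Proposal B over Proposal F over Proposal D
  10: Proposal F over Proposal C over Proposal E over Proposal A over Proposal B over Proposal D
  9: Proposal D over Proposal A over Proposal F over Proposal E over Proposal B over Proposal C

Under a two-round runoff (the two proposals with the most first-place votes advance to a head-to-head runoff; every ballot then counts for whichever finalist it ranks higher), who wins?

Proposal C

Round 1 first-place votes: Proposal A 0, Proposal B 0, Proposal C 18, Proposal D 19, Proposal E 0, Proposal F 10. Proposal D and Proposal C advance.
Runoff: Proposal D is ranked above Proposal C on 19 ballots, Proposal C above Proposal D on 28.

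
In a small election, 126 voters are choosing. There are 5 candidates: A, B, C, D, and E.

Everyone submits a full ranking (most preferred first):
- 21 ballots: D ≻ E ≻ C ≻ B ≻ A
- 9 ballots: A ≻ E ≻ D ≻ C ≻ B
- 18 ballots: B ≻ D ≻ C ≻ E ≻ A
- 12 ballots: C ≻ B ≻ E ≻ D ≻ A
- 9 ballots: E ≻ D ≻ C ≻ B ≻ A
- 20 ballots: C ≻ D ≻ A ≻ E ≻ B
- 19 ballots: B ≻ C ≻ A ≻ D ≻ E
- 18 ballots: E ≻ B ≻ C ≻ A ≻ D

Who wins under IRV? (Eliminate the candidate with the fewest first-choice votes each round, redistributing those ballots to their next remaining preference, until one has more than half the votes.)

E

Round 1: A 9, B 37, C 32, D 21, E 27. A eliminated.
Round 2: B 37, C 32, D 21, E 36. D eliminated.
Round 3: B 37, C 32, E 57. C eliminated.
Round 4: B 49, E 77. E has a majority (≥64).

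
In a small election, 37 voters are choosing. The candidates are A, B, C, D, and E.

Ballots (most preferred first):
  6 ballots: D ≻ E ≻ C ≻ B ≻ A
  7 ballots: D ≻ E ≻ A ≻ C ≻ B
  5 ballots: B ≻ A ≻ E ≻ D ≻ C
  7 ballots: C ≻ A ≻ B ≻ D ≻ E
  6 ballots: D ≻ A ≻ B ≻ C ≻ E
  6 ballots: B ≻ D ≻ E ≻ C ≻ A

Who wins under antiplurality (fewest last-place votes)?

D

Last-place votes: A 12, B 7, C 5, D 0, E 13.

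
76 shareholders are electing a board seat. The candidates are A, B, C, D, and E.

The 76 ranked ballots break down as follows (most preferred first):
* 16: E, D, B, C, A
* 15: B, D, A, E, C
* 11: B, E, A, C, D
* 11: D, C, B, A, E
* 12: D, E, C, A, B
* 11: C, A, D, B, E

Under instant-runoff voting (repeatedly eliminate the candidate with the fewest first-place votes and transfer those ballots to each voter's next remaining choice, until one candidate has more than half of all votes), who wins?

D

Round 1: A 0, B 26, C 11, D 23, E 16. A eliminated.
Round 2: B 26, C 11, D 23, E 16. C eliminated.
Round 3: B 26, D 34, E 16. E eliminated.
Round 4: B 26, D 50. D has a majority (≥39).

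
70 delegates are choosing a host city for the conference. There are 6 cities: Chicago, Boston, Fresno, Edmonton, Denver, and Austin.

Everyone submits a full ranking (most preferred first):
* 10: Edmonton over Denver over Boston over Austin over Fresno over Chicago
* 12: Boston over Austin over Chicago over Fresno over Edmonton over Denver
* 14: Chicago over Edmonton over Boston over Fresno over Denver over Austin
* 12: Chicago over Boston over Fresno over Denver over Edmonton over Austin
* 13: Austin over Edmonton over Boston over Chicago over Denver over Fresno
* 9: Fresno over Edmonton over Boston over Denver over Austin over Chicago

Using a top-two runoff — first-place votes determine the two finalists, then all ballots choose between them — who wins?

Austin

Round 1 first-place votes: Chicago 26, Boston 12, Fresno 9, Edmonton 10, Denver 0, Austin 13. Chicago and Austin advance.
Runoff: Chicago is ranked above Austin on 26 ballots, Austin above Chicago on 44.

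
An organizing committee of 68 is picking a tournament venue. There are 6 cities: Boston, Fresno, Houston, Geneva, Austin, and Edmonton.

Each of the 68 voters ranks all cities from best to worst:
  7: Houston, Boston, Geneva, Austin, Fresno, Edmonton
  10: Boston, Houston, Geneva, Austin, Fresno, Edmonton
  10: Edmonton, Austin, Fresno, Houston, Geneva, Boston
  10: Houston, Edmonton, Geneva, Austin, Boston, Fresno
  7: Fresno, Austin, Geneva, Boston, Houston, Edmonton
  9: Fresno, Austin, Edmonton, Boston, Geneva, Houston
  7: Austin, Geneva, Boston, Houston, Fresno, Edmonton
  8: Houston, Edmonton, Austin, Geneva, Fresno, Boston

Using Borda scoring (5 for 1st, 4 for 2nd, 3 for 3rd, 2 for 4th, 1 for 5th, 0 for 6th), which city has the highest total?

Boston: 7×4 + 10×5 + 10×0 + 10×1 + 7×2 + 9×2 + 7×3 + 8×0 = 141
Fresno: 7×1 + 10×1 + 10×3 + 10×0 + 7×5 + 9×5 + 7×1 + 8×1 = 142
Houston: 7×5 + 10×4 + 10×2 + 10×5 + 7×1 + 9×0 + 7×2 + 8×5 = 206
Geneva: 7×3 + 10×3 + 10×1 + 10×3 + 7×3 + 9×1 + 7×4 + 8×2 = 165
Austin: 7×2 + 10×2 + 10×4 + 10×2 + 7×4 + 9×4 + 7×5 + 8×3 = 217
Edmonton: 7×0 + 10×0 + 10×5 + 10×4 + 7×0 + 9×3 + 7×0 + 8×4 = 149

Austin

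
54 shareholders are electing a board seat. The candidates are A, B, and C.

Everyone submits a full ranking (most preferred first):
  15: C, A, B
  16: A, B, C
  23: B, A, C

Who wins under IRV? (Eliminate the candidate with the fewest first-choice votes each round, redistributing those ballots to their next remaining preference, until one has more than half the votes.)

Round 1: A 16, B 23, C 15. C eliminated.
Round 2: A 31, B 23. A has a majority (≥28).

A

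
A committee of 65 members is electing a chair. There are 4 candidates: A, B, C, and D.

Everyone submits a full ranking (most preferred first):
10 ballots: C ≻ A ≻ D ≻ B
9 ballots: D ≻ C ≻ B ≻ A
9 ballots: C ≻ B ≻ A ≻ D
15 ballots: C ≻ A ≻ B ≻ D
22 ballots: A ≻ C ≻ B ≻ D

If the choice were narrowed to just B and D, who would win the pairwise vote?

B

B is ranked above D on 46 ballots; D above B on 19.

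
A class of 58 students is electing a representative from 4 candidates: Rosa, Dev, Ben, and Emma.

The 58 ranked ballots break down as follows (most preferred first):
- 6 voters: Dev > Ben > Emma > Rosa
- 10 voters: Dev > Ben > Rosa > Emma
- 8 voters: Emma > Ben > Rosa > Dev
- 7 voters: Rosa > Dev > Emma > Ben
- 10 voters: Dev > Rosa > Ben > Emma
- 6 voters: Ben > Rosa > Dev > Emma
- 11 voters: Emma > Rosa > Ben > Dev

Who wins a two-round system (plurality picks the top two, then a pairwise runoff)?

Dev

Round 1 first-place votes: Rosa 7, Dev 26, Ben 6, Emma 19. Dev and Emma advance.
Runoff: Dev is ranked above Emma on 39 ballots, Emma above Dev on 19.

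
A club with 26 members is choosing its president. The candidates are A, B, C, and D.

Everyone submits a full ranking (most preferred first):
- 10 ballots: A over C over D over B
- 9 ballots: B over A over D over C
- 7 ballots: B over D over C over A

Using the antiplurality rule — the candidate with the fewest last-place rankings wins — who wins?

Last-place votes: A 7, B 10, C 9, D 0.

D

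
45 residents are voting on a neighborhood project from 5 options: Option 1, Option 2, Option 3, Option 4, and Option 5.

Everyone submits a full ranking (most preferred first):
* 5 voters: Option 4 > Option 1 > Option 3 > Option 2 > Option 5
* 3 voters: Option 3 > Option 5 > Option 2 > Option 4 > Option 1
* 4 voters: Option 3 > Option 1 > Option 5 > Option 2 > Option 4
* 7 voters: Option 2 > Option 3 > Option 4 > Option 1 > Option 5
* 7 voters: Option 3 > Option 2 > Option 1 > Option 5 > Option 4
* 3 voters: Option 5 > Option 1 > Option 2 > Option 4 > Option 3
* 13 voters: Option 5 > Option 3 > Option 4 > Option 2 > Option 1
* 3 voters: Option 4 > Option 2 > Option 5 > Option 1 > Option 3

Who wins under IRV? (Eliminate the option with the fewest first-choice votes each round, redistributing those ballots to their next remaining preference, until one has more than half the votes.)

Option 3

Round 1: Option 1 0, Option 2 7, Option 3 14, Option 4 8, Option 5 16. Option 1 eliminated.
Round 2: Option 2 7, Option 3 14, Option 4 8, Option 5 16. Option 2 eliminated.
Round 3: Option 3 21, Option 4 8, Option 5 16. Option 4 eliminated.
Round 4: Option 3 26, Option 5 19. Option 3 has a majority (≥23).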